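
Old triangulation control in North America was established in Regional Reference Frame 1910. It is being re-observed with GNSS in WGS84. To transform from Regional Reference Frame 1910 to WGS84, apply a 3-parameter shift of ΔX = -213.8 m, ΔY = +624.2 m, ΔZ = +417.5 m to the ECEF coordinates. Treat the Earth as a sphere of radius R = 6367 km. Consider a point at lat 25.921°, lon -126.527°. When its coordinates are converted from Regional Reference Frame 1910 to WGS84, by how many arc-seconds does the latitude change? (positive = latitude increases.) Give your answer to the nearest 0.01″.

sin φ = 0.437131, cos φ = 0.899398, sin λ = -0.803576, cos λ = -0.595202.
North component: ΔN = −sin φ cos λ·ΔX − sin φ sin λ·ΔY + cos φ·ΔZ = −(0.437131)(-0.595202)(-213.8) − (0.437131)(-0.803576)(624.2) + (0.899398)(417.5) = 539.13 m.
1° of latitude spans πR/180 = 111125 m, so Δφ = 539.13 / 111125 × 3600 = 17.466″.

Δφ = 17.47″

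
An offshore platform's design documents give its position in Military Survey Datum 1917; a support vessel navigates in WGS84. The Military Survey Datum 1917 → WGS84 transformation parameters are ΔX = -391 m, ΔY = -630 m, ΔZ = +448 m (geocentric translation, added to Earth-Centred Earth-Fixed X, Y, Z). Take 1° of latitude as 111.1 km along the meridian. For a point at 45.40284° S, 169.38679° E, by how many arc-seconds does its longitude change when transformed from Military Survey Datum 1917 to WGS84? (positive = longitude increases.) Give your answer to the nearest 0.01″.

sin φ = -0.712061, cos φ = 0.702118, sin λ = 0.184178, cos λ = -0.982893.
East component: ΔE = −sin λ·ΔX + cos λ·ΔY = −(0.184178)(-391) + (-0.982893)(-630) = 691.24 m.
1° of latitude spans 111100 m; at latitude φ, 1° of longitude spans that × cos φ = 78005.3 m, so Δλ = 691.24 / 78005.3 × 3600 = 31.901″.

Δλ = 31.90″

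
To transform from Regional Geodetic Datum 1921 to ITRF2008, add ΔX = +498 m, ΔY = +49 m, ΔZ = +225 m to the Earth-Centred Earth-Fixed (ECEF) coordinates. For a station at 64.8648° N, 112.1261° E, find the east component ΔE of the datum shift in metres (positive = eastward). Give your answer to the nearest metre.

ΔE = -480 m

At φ = 64.8648°, λ = 112.1261°: sin φ = 0.905308, cos φ = 0.424756, sin λ = 0.926357, cos λ = -0.376646.
ΔE = −sin λ·ΔX + cos λ·ΔY = −(0.926357)·(498) + (-0.376646)·(49) = -479.78 m.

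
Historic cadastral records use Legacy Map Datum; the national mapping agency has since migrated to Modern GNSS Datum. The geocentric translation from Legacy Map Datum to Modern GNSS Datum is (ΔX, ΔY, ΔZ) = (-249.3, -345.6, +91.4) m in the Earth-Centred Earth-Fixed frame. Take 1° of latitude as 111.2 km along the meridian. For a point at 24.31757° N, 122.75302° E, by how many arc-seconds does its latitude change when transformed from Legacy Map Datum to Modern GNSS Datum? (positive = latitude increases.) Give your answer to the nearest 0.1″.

sin φ = 0.411794, cos φ = 0.911277, sin λ = 0.841010, cos λ = -0.541019.
North component: ΔN = −sin φ cos λ·ΔX − sin φ sin λ·ΔY + cos φ·ΔZ = −(0.411794)(-0.541019)(-249.3) − (0.411794)(0.841010)(-345.6) + (0.911277)(91.4) = 147.44 m.
1° of latitude spans 111200 m, so Δφ = 147.44 / 111200 × 3600 = 4.773″.

Δφ = 4.8″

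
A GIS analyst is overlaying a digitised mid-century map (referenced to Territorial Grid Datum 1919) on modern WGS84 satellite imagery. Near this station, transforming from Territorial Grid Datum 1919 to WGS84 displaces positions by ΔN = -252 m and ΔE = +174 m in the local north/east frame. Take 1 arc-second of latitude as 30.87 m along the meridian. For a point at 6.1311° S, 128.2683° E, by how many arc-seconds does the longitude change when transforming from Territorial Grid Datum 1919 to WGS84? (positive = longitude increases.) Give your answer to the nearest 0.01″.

At latitude -6.1311°, cos φ = 0.994280.
1″ of longitude at this latitude = 30.87 × cos φ = 30.6934 m, so Δλ = 174.0 / 30.6934 = 5.669″.

Δλ = 5.67″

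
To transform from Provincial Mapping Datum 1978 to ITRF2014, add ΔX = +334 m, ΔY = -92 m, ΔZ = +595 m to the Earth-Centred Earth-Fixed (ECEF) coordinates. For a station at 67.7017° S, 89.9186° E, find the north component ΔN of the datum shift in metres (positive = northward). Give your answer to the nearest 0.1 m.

ΔN = 141.1 m

At φ = -67.7017°, λ = 89.9186°: sin φ = -0.925221, cos φ = 0.379429, sin λ = 0.999999, cos λ = 0.001421.
ΔN = −sin φ cos λ·ΔX − sin φ sin λ·ΔY + cos φ·ΔZ = −(-0.925221)(0.001421)(334) − (-0.925221)(0.999999)(-92) + (0.379429)(595) = 141.08 m.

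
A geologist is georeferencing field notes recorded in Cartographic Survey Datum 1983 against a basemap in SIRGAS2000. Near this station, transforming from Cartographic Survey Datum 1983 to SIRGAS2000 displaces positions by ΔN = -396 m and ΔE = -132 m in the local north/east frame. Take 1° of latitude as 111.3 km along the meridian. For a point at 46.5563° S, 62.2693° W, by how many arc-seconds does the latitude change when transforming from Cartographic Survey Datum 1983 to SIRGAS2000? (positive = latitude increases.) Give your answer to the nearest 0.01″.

1° of latitude = 111.3 km, so Δφ = -396.0 / 111300 = -0.0035580° = -12.809″.

Δφ = -12.81″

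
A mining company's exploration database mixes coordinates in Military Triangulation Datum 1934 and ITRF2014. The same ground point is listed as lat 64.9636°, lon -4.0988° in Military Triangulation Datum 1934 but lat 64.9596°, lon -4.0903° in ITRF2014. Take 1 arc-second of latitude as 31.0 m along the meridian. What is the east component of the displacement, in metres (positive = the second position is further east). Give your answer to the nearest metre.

ΔE = 401 m

Δφ = 64.9596° − 64.9636° = -0.0040°; Δλ = -4.0903° − -4.0988° = +0.0085°.
1° of latitude = 3600 × 31.00 = 111600 m.
ΔN = Δφ × 111600 = -446.4 m; ΔE = Δλ × 111600 × cos(64.9636°) = +0.0085 × 111600 × 0.423194 = 401.4 m.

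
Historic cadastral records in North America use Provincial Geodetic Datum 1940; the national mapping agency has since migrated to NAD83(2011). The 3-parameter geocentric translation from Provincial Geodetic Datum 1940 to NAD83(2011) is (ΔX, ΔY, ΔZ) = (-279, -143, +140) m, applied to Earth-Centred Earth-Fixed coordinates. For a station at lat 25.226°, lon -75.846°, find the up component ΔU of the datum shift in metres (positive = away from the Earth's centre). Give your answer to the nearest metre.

At φ = 25.226°, λ = -75.846°: sin φ = 0.426190, cos φ = 0.904634, sin λ = -0.969642, cos λ = 0.244529.
ΔU = cos φ cos λ·ΔX + cos φ sin λ·ΔY + sin φ·ΔZ = (0.904634)(0.244529)(-279) + (0.904634)(-0.969642)(-143) + (0.426190)(140) = 123.38 m.

ΔU = 123 m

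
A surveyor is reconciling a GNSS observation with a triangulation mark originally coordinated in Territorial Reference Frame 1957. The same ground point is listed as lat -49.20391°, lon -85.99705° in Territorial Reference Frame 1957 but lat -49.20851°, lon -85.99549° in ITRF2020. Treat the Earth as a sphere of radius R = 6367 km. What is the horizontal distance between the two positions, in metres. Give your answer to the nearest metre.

524 m

Δφ = -49.20851° − -49.20391° = -0.00460°; Δλ = -85.99549° − -85.99705° = +0.00156°.
1° along a meridian = πR/180 = 111125 m.
ΔN = Δφ × 111125 = -511.2 m; ΔE = Δλ × 111125 × cos(-49.20391°) = +0.00156 × 111125 × 0.653369 = 113.3 m.
Distance = √(ΔE² + ΔN²) = √(113.3² + (-511.2)²) = 523.6 m.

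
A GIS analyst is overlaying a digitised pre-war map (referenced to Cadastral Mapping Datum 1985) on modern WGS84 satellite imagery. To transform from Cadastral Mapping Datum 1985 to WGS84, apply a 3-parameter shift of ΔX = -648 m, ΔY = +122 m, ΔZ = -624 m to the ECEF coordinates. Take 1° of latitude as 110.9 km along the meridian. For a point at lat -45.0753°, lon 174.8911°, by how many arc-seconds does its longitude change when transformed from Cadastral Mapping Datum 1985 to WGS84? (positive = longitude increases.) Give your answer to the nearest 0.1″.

Δλ = -2.9″

sin φ = -0.708035, cos φ = 0.706177, sin λ = 0.089049, cos λ = -0.996027.
East component: ΔE = −sin λ·ΔX + cos λ·ΔY = −(0.089049)(-648) + (-0.996027)(122) = -63.81 m.
1° of latitude spans 110900 m; at latitude φ, 1° of longitude spans that × cos φ = 78315.0 m, so Δλ = -63.81 / 78315.0 × 3600 = -2.933″.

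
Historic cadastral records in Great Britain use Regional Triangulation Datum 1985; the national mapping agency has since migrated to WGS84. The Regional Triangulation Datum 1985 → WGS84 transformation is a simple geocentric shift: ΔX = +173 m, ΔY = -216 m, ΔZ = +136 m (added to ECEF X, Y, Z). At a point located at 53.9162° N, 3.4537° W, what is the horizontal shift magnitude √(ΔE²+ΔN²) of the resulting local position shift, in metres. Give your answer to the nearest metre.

217 m

The local east axis at (φ, λ) is (−sin λ, cos λ, 0), so ΔE = −sin(-3.4537°)·173 + cos(-3.4537°)·(-216) = -205.19 m.
The local north axis is (−sin φ cos λ, −sin φ sin λ, cos φ), giving ΔN = -139.557 − 10.516 + 80.100 = -69.97 m.
Horizontal magnitude = √(ΔE² + ΔN²) = √((-205.19)² + (-69.97)²) = 216.79 m.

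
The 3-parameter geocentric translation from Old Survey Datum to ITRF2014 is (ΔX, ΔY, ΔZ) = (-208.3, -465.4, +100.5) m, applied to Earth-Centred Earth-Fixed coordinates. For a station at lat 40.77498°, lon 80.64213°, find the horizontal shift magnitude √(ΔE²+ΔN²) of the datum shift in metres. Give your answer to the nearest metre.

The local east axis at (φ, λ) is (−sin λ, cos λ, 0), so ΔE = −sin(80.64213°)·(-208.3) + cos(80.64213°)·(-465.4) = 129.85 m.
The local north axis is (−sin φ cos λ, −sin φ sin λ, cos φ), giving ΔN = 22.120 + 299.903 + 76.107 = 398.13 m.
Horizontal magnitude = √(ΔE² + ΔN²) = √(129.85² + 398.13²) = 418.77 m.

419 m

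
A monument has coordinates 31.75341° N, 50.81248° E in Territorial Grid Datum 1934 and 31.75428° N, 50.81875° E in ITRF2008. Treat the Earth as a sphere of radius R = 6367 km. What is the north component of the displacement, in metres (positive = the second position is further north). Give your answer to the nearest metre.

Δφ = 31.75428° − 31.75341° = +0.00087°; Δλ = 50.81875° − 50.81248° = +0.00627°.
1° along a meridian = πR/180 = 111125 m.
ΔN = Δφ × 111125 = 96.7 m; ΔE = Δλ × 111125 × cos(31.75341°) = +0.00627 × 111125 × 0.850321 = 592.5 m.

ΔN = 97 m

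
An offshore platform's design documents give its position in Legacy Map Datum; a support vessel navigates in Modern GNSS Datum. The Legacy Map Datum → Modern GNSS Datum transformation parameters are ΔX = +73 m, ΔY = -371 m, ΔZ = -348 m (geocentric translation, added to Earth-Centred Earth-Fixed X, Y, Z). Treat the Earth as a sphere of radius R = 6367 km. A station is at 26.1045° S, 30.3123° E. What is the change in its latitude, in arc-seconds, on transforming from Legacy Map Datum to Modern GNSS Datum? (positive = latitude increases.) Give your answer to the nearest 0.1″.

sin φ = -0.440010, cos φ = 0.897993, sin λ = 0.504713, cos λ = 0.863287.
North component: ΔN = −sin φ cos λ·ΔX − sin φ sin λ·ΔY + cos φ·ΔZ = −(-0.440010)(0.863287)(73) − (-0.440010)(0.504713)(-371) + (0.897993)(-348) = -367.16 m.
1° of latitude spans πR/180 = 111125 m, so Δφ = -367.16 / 111125 × 3600 = -11.895″.

Δφ = -11.9″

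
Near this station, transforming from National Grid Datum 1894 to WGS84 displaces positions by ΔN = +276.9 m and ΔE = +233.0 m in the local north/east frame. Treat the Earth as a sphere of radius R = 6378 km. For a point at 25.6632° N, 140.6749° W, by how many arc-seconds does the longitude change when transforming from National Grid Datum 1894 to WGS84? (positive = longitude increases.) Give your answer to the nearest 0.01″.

Δλ = 8.36″

At latitude 25.6632°, cos φ = 0.901355.
One radian of longitude at latitude φ spans R cos φ, so Δλ = ΔE / (R cos φ) = 233.0 / (6378000 × 0.901355) = 4.0530e-05 rad = 8.360″.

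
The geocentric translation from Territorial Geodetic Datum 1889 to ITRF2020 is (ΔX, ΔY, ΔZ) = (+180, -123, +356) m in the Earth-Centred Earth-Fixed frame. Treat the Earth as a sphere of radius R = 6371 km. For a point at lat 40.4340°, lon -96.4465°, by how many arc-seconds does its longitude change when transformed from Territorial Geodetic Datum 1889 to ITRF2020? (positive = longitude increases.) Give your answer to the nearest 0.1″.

sin φ = 0.648572, cos φ = 0.761154, sin λ = -0.993677, cos λ = -0.112275.
East component: ΔE = −sin λ·ΔX + cos λ·ΔY = −(-0.993677)(180) + (-0.112275)(-123) = 192.67 m.
1° of latitude spans πR/180 = 111195 m; at latitude φ, 1° of longitude spans that × cos φ = 84636.4 m, so Δλ = 192.67 / 84636.4 × 3600 = 8.195″.

Δλ = 8.2″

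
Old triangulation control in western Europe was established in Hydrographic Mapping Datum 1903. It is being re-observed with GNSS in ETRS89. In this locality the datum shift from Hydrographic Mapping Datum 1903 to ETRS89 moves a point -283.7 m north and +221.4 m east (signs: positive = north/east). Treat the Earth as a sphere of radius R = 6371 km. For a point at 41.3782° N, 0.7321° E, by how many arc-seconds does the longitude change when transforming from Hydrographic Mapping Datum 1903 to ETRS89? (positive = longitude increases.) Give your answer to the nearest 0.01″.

Δλ = 9.55″

At latitude 41.3782°, cos φ = 0.750363.
One radian of longitude at latitude φ spans R cos φ, so Δλ = ΔE / (R cos φ) = 221.4 / (6371000 × 0.750363) = 4.6313e-05 rad = 9.553″.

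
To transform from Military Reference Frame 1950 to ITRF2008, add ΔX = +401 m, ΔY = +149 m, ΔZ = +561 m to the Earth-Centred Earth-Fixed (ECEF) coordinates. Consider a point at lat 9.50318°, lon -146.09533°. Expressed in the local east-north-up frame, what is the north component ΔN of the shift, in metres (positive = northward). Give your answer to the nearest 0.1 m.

ΔN = 622.0 m

At φ = 9.50318°, λ = -146.09533°: sin φ = 0.165102, cos φ = 0.986276, sin λ = -0.557813, cos λ = -0.829967.
ΔN = −sin φ cos λ·ΔX − sin φ sin λ·ΔY + cos φ·ΔZ = −(0.165102)(-0.829967)(401) − (0.165102)(-0.557813)(149) + (0.986276)(561) = 621.97 m.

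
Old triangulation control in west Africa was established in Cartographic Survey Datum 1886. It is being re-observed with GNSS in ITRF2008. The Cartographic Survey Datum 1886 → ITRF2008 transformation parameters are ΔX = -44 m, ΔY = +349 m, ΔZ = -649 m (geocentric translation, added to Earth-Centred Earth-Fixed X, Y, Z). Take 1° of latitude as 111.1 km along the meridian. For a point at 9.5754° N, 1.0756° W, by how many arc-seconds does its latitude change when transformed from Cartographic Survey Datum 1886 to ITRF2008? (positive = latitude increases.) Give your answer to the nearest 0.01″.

sin φ = 0.166345, cos φ = 0.986068, sin λ = -0.018772, cos λ = 0.999824.
North component: ΔN = −sin φ cos λ·ΔX − sin φ sin λ·ΔY + cos φ·ΔZ = −(0.166345)(0.999824)(-44) − (0.166345)(-0.018772)(349) + (0.986068)(-649) = -631.55 m.
1° of latitude spans 111100 m, so Δφ = -631.55 / 111100 × 3600 = -20.464″.

Δφ = -20.46″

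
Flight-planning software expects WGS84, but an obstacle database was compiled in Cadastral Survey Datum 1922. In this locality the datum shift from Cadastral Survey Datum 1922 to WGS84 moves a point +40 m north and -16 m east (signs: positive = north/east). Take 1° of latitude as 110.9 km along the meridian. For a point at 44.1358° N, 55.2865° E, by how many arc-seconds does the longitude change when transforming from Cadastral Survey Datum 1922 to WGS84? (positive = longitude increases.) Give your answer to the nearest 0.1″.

At latitude 44.1358°, cos φ = 0.717691.
1° of longitude at this latitude = 110.9 × cos φ = 79.59 km, so Δλ = -16.0 / 79592.0 = -0.0002010° = -0.724″.

Δλ = -0.7″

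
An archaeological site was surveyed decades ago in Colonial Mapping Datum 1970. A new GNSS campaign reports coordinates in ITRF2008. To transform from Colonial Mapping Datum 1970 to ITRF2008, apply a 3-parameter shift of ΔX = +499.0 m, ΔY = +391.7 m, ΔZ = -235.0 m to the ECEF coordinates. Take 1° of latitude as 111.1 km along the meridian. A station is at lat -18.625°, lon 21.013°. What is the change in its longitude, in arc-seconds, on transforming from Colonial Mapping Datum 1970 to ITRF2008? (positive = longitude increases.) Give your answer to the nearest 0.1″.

Δλ = 6.4″

sin φ = -0.319373, cos φ = 0.947629, sin λ = 0.358580, cos λ = 0.933499.
East component: ΔE = −sin λ·ΔX + cos λ·ΔY = −(0.358580)(499.0) + (0.933499)(391.7) = 186.72 m.
1° of latitude spans 111100 m; at latitude φ, 1° of longitude spans that × cos φ = 105281.6 m, so Δλ = 186.72 / 105281.6 × 3600 = 6.385″.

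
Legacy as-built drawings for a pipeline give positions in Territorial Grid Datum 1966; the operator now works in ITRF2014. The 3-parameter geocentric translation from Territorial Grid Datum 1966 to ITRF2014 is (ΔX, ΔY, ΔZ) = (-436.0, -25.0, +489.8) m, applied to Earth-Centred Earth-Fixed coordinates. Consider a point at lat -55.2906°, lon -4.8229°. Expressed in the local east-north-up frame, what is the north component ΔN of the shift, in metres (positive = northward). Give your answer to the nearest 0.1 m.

At φ = -55.2906°, λ = -4.8229°: sin φ = -0.822051, cos φ = 0.569414, sin λ = -0.084076, cos λ = 0.996459.
ΔN = −sin φ cos λ·ΔX − sin φ sin λ·ΔY + cos φ·ΔZ = −(-0.822051)(0.996459)(-436.0) − (-0.822051)(-0.084076)(-25.0) + (0.569414)(489.8) = -76.52 m.

ΔN = -76.5 m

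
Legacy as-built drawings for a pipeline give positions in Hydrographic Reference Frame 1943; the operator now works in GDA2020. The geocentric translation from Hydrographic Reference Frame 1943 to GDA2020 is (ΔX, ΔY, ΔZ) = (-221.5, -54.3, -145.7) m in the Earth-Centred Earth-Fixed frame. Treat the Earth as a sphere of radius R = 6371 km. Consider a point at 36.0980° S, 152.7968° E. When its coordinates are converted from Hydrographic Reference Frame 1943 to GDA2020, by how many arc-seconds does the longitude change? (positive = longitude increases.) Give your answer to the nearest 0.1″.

sin φ = -0.589168, cos φ = 0.808010, sin λ = 0.457148, cos λ = -0.889391.
East component: ΔE = −sin λ·ΔX + cos λ·ΔY = −(0.457148)(-221.5) + (-0.889391)(-54.3) = 149.55 m.
1° of latitude spans πR/180 = 111195 m; at latitude φ, 1° of longitude spans that × cos φ = 89846.7 m, so Δλ = 149.55 / 89846.7 × 3600 = 5.992″.

Δλ = 6.0″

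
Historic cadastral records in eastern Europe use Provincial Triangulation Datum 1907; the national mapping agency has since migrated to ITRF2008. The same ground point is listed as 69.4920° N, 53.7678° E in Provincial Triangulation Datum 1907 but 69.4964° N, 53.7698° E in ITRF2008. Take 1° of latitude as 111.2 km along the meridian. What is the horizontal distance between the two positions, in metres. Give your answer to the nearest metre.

Δφ = 69.4964° − 69.4920° = +0.0044°; Δλ = 53.7698° − 53.7678° = +0.0020°.
ΔN = Δφ × 111200 = 489.3 m; ΔE = Δλ × 111200 × cos(69.4920°) = +0.0020 × 111200 × 0.350338 = 77.9 m.
Distance = √(ΔE² + ΔN²) = √(77.9² + 489.3²) = 495.4 m.

495 m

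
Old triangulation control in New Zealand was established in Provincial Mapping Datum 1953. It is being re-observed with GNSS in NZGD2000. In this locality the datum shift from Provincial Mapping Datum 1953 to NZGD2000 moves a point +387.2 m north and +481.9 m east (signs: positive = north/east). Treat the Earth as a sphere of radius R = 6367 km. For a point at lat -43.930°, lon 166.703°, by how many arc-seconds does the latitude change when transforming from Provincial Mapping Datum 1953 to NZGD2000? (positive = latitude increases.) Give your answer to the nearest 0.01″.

Δφ = 12.54″

On a sphere of radius R, 1 rad of latitude = R, so Δφ = ΔN / R = 387.2 / 6367000 = 6.0814e-05 rad = 12.544″.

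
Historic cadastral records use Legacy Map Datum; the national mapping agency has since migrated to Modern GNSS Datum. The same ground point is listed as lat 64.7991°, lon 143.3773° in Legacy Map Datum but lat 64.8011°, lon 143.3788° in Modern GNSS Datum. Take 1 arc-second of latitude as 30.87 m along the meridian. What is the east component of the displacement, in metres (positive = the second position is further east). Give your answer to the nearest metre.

Δφ = 64.8011° − 64.7991° = +0.0020°; Δλ = 143.3788° − 143.3773° = +0.0015°.
1° of latitude = 3600 × 30.87 = 111132 m.
ΔN = Δφ × 111132 = 222.3 m; ΔE = Δλ × 111132 × cos(64.7991°) = +0.0015 × 111132 × 0.425794 = 71.0 m.

ΔE = 71 m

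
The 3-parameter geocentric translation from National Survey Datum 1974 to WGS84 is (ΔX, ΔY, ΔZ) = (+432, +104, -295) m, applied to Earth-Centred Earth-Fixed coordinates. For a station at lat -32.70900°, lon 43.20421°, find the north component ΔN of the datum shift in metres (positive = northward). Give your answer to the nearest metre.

The local north axis is (−sin φ cos λ, −sin φ sin λ, cos φ), giving ΔN = 170.159 + 38.474 − 248.221 = -39.59 m.

ΔN = -40 m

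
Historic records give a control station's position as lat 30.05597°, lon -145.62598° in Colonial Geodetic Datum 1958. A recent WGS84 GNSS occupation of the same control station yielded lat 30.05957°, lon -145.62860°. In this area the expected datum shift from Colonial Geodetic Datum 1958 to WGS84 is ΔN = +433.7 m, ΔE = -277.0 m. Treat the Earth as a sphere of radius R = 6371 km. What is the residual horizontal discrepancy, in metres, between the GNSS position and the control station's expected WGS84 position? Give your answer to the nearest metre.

Observed coordinate differences: Δφ = +0.00360°, Δλ = -0.00262°.
Converting to metres (1° lat = 111195 m, cos φ = 0.865537): observed ΔN = 400.3 m, observed ΔE = -252.2 m.
Subtracting the expected shift leaves a residual of 400.3 − (433.7) = -33.4 m north and -252.2 − (-277.0) = 24.8 m east.
Residual distance = √((-33.4)² + 24.8²) = 41.6 m.

42 m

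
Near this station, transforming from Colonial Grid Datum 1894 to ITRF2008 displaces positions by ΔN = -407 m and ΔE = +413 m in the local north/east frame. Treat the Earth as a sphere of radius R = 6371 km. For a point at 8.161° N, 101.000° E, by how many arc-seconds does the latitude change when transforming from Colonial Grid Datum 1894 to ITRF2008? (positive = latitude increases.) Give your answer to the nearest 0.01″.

Δφ = -13.18″

On a sphere of radius R, 1 rad of latitude = R, so Δφ = ΔN / R = -407.0 / 6371000 = -6.3883e-05 rad = -13.177″.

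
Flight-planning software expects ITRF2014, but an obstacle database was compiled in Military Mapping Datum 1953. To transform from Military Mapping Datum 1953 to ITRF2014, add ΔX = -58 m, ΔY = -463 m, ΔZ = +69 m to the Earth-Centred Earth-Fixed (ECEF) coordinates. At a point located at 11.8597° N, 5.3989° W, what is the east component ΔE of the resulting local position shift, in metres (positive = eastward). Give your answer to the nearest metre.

At φ = 11.8597°, λ = -5.3989°: sin φ = 0.205516, cos φ = 0.978654, sin λ = -0.094089, cos λ = 0.995564.
ΔE = −sin λ·ΔX + cos λ·ΔY = −(-0.094089)·(-58) + (0.995564)·(-463) = -466.40 m.

ΔE = -466 m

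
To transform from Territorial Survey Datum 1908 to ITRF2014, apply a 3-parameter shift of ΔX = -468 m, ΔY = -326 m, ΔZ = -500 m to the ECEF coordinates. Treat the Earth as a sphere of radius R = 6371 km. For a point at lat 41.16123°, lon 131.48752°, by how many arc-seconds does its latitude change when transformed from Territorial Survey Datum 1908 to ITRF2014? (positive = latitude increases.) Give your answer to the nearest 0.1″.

Δφ = -13.6″

sin φ = 0.658180, cos φ = 0.752860, sin λ = 0.749100, cos λ = -0.662457.
North component: ΔN = −sin φ cos λ·ΔX − sin φ sin λ·ΔY + cos φ·ΔZ = −(0.658180)(-0.662457)(-468) − (0.658180)(0.749100)(-326) + (0.752860)(-500) = -419.75 m.
1° of latitude spans πR/180 = 111195 m, so Δφ = -419.75 / 111195 × 3600 = -13.590″.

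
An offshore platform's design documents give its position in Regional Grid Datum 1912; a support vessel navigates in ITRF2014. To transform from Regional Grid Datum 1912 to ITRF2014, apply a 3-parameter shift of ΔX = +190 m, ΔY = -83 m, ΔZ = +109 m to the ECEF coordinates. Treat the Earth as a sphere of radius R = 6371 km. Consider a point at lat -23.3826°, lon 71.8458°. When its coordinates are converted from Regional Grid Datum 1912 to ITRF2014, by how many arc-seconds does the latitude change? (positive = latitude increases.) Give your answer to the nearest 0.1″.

sin φ = -0.396869, cos φ = 0.917875, sin λ = 0.950221, cos λ = 0.311575.
North component: ΔN = −sin φ cos λ·ΔX − sin φ sin λ·ΔY + cos φ·ΔZ = −(-0.396869)(0.311575)(190) − (-0.396869)(0.950221)(-83) + (0.917875)(109) = 92.24 m.
1° of latitude spans πR/180 = 111195 m, so Δφ = 92.24 / 111195 × 3600 = 2.986″.

Δφ = 3.0″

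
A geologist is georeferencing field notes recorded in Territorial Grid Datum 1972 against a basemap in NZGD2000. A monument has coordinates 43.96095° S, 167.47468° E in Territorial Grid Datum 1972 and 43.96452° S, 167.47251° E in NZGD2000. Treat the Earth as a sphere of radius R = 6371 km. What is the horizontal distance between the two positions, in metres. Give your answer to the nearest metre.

433 m

Δφ = -43.96452° − -43.96095° = -0.00357°; Δλ = 167.47251° − 167.47468° = -0.00217°.
1° along a meridian = πR/180 = 111195 m.
ΔN = Δφ × 111195 = -397.0 m; ΔE = Δλ × 111195 × cos(-43.96095°) = -0.00217 × 111195 × 0.719813 = -173.7 m.
Distance = √(ΔE² + ΔN²) = √((-173.7)² + (-397.0)²) = 433.3 m.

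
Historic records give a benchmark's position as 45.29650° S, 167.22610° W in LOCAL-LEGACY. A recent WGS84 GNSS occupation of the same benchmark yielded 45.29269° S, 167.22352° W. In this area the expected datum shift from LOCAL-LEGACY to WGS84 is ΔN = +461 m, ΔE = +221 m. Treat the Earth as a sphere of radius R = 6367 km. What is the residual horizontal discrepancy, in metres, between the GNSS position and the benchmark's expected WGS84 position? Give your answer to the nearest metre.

Observed coordinate differences: Δφ = +0.00381°, Δλ = +0.00258°.
Converting to metres (1° lat = 111125 m, cos φ = 0.703438): observed ΔN = 423.4 m, observed ΔE = 201.7 m.
Subtracting the expected shift leaves a residual of 423.4 − (461) = -37.6 m north and 201.7 − (221) = -19.3 m east.
Residual distance = √((-37.6)² + (-19.3)²) = 42.3 m.

42 m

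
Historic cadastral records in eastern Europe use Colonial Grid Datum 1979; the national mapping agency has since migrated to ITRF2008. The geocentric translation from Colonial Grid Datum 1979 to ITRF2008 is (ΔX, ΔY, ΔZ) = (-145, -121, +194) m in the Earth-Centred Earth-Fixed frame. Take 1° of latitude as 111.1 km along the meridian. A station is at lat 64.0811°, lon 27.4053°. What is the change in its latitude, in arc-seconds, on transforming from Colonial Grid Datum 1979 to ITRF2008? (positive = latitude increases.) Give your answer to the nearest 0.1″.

Δφ = 8.1″

sin φ = 0.899414, cos φ = 0.437098, sin λ = 0.460282, cos λ = 0.887773.
North component: ΔN = −sin φ cos λ·ΔX − sin φ sin λ·ΔY + cos φ·ΔZ = −(0.899414)(0.887773)(-145) − (0.899414)(0.460282)(-121) + (0.437098)(194) = 250.67 m.
1° of latitude spans 111100 m, so Δφ = 250.67 / 111100 × 3600 = 8.122″.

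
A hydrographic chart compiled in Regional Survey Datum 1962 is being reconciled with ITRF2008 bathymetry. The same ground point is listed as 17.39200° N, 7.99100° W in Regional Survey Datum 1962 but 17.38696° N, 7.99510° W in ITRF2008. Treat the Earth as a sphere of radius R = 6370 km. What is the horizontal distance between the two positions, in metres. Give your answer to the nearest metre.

709 m

Δφ = 17.38696° − 17.39200° = -0.00504°; Δλ = -7.99510° − -7.99100° = -0.00410°.
1° along a meridian = πR/180 = 111177 m.
ΔN = Δφ × 111177 = -560.3 m; ΔE = Δλ × 111177 × cos(17.39200°) = -0.00410 × 111177 × 0.954282 = -435.0 m.
Distance = √(ΔE² + ΔN²) = √((-435.0)² + (-560.3)²) = 709.4 m.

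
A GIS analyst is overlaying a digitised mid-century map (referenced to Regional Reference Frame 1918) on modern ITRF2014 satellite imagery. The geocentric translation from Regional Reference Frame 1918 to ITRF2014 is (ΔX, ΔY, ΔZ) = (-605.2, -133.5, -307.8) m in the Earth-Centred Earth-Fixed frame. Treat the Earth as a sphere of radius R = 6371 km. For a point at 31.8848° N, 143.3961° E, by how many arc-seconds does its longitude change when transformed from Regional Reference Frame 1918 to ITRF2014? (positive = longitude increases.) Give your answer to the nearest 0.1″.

sin φ = 0.528213, cos φ = 0.849112, sin λ = 0.596280, cos λ = -0.802777.
East component: ΔE = −sin λ·ΔX + cos λ·ΔY = −(0.596280)(-605.2) + (-0.802777)(-133.5) = 468.04 m.
1° of latitude spans πR/180 = 111195 m; at latitude φ, 1° of longitude spans that × cos φ = 94416.9 m, so Δλ = 468.04 / 94416.9 × 3600 = 17.846″.

Δλ = 17.8″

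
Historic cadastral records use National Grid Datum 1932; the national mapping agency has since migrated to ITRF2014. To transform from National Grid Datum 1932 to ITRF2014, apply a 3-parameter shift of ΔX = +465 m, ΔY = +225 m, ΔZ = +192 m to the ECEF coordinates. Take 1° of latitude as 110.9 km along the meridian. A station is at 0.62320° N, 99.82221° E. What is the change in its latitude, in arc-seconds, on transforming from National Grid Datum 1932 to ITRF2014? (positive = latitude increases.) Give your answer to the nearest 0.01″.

Δφ = 6.18″

sin φ = 0.010877, cos φ = 0.999941, sin λ = 0.985342, cos λ = -0.170591.
North component: ΔN = −sin φ cos λ·ΔX − sin φ sin λ·ΔY + cos φ·ΔZ = −(0.010877)(-0.170591)(465) − (0.010877)(0.985342)(225) + (0.999941)(192) = 190.44 m.
1° of latitude spans 110900 m, so Δφ = 190.44 / 110900 × 3600 = 6.182″.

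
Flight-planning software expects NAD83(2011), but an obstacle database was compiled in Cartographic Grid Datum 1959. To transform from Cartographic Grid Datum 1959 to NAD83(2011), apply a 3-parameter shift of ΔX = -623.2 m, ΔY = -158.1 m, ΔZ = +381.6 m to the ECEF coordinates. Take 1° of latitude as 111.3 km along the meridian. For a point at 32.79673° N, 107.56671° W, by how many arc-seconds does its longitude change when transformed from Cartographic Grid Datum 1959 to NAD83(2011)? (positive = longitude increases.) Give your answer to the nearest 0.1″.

sin φ = 0.541660, cos φ = 0.840598, sin λ = -0.953366, cos λ = -0.301816.
East component: ΔE = −sin λ·ΔX + cos λ·ΔY = −(-0.953366)(-623.2) + (-0.301816)(-158.1) = -546.42 m.
1° of latitude spans 111300 m; at latitude φ, 1° of longitude spans that × cos φ = 93558.5 m, so Δλ = -546.42 / 93558.5 × 3600 = -21.026″.

Δλ = -21.0″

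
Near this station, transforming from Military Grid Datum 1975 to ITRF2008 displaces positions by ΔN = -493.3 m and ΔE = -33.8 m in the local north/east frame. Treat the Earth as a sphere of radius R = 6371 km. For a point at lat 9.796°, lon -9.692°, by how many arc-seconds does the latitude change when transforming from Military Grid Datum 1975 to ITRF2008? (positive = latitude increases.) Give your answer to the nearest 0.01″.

Δφ = -15.97″

On a sphere of radius R, 1 rad of latitude = R, so Δφ = ΔN / R = -493.3 / 6371000 = -7.7429e-05 rad = -15.971″.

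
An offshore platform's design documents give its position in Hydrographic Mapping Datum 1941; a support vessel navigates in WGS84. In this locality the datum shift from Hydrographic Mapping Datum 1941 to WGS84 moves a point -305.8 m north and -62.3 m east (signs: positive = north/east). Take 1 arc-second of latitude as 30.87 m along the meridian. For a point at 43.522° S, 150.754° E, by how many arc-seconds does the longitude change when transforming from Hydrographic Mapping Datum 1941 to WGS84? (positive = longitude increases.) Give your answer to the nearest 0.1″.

Δλ = -2.8″

At latitude -43.522°, cos φ = 0.725110.
1″ of longitude at this latitude = 30.87 × cos φ = 22.3841 m, so Δλ = -62.3 / 22.3841 = -2.783″.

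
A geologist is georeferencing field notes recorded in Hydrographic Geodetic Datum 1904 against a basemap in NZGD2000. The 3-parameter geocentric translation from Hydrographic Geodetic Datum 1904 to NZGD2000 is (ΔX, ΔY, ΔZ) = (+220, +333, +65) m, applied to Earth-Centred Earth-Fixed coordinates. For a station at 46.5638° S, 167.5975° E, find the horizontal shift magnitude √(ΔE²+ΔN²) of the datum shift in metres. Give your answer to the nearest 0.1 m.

The local east axis at (φ, λ) is (−sin λ, cos λ, 0), so ΔE = −sin(167.5975°)·220 + cos(167.5975°)·333 = -372.48 m.
The local north axis is (−sin φ cos λ, −sin φ sin λ, cos φ), giving ΔN = -156.023 + 51.934 + 44.691 = -59.40 m.
Horizontal magnitude = √(ΔE² + ΔN²) = √((-372.48)² + (-59.40)²) = 377.19 m.

377.2 m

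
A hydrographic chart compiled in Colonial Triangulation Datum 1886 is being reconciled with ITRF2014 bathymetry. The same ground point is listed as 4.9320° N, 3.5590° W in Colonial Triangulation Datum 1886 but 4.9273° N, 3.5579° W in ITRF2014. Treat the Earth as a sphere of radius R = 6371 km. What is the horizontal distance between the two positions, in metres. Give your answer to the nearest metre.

Δφ = 4.9273° − 4.9320° = -0.0047°; Δλ = -3.5579° − -3.5590° = +0.0011°.
1° along a meridian = πR/180 = 111195 m.
ΔN = Δφ × 111195 = -522.6 m; ΔE = Δλ × 111195 × cos(4.9320°) = +0.0011 × 111195 × 0.996297 = 121.9 m.
Distance = √(ΔE² + ΔN²) = √(121.9² + (-522.6)²) = 536.6 m.

537 m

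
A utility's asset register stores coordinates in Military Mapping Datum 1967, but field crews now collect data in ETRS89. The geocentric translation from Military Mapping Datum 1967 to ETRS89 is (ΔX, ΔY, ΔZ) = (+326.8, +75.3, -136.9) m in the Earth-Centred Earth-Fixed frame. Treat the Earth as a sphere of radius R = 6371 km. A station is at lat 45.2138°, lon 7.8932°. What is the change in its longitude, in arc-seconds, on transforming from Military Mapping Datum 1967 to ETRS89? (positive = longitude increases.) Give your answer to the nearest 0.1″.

sin φ = 0.709740, cos φ = 0.704463, sin λ = 0.137327, cos λ = 0.990526.
East component: ΔE = −sin λ·ΔX + cos λ·ΔY = −(0.137327)(326.8) + (0.990526)(75.3) = 29.71 m.
1° of latitude spans πR/180 = 111195 m; at latitude φ, 1° of longitude spans that × cos φ = 78332.7 m, so Δλ = 29.71 / 78332.7 × 3600 = 1.365″.

Δλ = 1.4″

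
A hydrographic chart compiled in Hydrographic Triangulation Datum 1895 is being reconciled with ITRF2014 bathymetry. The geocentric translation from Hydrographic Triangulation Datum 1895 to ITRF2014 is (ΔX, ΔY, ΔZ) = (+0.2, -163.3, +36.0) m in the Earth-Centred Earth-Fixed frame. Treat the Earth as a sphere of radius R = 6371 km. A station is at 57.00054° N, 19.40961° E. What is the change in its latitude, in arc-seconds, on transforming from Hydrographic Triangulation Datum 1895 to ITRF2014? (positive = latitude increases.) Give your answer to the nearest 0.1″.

Δφ = 2.1″

sin φ = 0.838676, cos φ = 0.544631, sin λ = 0.332319, cos λ = 0.943167.
North component: ΔN = −sin φ cos λ·ΔX − sin φ sin λ·ΔY + cos φ·ΔZ = −(0.838676)(0.943167)(0.2) − (0.838676)(0.332319)(-163.3) + (0.544631)(36.0) = 64.96 m.
1° of latitude spans πR/180 = 111195 m, so Δφ = 64.96 / 111195 × 3600 = 2.103″.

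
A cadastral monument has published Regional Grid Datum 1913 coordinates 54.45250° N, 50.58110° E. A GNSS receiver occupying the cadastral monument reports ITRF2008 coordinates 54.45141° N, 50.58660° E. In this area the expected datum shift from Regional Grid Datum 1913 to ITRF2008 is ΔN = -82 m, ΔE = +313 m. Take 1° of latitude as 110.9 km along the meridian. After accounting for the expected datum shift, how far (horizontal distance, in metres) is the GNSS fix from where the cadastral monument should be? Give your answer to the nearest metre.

57 m

Observed coordinate differences: Δφ = -0.00109°, Δλ = +0.00550°.
Converting to metres (1° lat = 110900 m, cos φ = 0.581378): observed ΔN = -120.9 m, observed ΔE = 354.6 m.
Subtracting the expected shift leaves a residual of -120.9 − (-82) = -38.9 m north and 354.6 − (313) = 41.6 m east.
Residual distance = √((-38.9)² + 41.6²) = 56.9 m.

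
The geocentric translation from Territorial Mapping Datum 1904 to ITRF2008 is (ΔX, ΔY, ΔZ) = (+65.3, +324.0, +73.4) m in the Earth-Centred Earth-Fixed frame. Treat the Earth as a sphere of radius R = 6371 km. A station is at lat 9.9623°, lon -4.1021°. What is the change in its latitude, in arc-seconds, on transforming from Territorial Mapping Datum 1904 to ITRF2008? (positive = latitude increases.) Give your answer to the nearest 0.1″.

sin φ = 0.173000, cos φ = 0.984922, sin λ = -0.071534, cos λ = 0.997438.
North component: ΔN = −sin φ cos λ·ΔX − sin φ sin λ·ΔY + cos φ·ΔZ = −(0.173000)(0.997438)(65.3) − (0.173000)(-0.071534)(324.0) + (0.984922)(73.4) = 65.03 m.
1° of latitude spans πR/180 = 111195 m, so Δφ = 65.03 / 111195 × 3600 = 2.106″.

Δφ = 2.1″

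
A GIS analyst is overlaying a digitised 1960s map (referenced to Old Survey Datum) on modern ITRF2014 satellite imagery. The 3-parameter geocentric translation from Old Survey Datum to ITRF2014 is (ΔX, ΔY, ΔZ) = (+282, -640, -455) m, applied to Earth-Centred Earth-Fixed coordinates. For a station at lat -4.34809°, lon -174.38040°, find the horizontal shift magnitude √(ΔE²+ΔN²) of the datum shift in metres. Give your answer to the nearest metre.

At φ = -4.34809°, λ = -174.38040°: sin φ = -0.075816, cos φ = 0.997122, sin λ = -0.097923, cos λ = -0.995194.
ΔE = −sin λ·ΔX + cos λ·ΔY = −(-0.097923)·(282) + (-0.995194)·(-640) = 664.54 m.
ΔN = −sin φ cos λ·ΔX − sin φ sin λ·ΔY + cos φ·ΔZ = −(-0.075816)(-0.995194)(282) − (-0.075816)(-0.097923)(-640) + (0.997122)(-455) = -470.22 m.
Horizontal magnitude = √(ΔE² + ΔN²) = √(664.54² + (-470.22)²) = 814.07 m.

814 m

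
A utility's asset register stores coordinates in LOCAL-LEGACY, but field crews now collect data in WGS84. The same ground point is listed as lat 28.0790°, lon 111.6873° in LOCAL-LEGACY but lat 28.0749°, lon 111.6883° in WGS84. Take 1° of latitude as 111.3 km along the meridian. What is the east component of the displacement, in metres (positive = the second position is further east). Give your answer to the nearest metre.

Δφ = 28.0749° − 28.0790° = -0.0041°; Δλ = 111.6883° − 111.6873° = +0.0010°.
ΔN = Δφ × 111300 = -456.3 m; ΔE = Δλ × 111300 × cos(28.0790°) = +0.0010 × 111300 × 0.882299 = 98.2 m.

ΔE = 98 m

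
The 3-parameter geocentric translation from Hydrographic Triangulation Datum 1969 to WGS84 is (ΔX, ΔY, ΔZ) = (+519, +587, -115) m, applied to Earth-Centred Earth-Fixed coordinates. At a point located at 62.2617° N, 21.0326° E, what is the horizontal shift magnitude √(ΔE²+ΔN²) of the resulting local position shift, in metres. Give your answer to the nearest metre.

760 m

The local east axis at (φ, λ) is (−sin λ, cos λ, 0), so ΔE = −sin(21.0326°)·519 + cos(21.0326°)·587 = 361.62 m.
The local north axis is (−sin φ cos λ, −sin φ sin λ, cos φ), giving ΔN = -428.754 − 186.464 − 53.525 = -668.74 m.
Horizontal magnitude = √(ΔE² + ΔN²) = √(361.62² + (-668.74)²) = 760.26 m.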